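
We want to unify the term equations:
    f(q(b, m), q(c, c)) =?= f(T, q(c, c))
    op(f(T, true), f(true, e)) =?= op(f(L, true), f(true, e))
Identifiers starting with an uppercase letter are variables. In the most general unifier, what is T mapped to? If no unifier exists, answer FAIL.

Decompose f/2: q(b, m) =?= T,  q(c, c) =?= q(c, c).
Bind T := q(b, m); substituting into the one remaining equation that mentions T gives: op(f(q(b, m), true), f(true, e)) =?= op(f(L, true), f(true, e)).
Delete trivial equation q(c, c) =?= q(c, c).
Decompose op/2: f(q(b, m), true) =?= f(L, true),  f(true, e) =?= f(true, e).
Decompose f/2: q(b, m) =?= L,  true =?= true.
Bind L := q(b, m); no other remaining equation mentions L.
Delete trivial equation true =?= true.
Delete trivial equation f(true, e) =?= f(true, e).
MGU = { T ↦ q(b, m), L ↦ q(b, m) }, so T ↦ q(b, m).

q(b, m)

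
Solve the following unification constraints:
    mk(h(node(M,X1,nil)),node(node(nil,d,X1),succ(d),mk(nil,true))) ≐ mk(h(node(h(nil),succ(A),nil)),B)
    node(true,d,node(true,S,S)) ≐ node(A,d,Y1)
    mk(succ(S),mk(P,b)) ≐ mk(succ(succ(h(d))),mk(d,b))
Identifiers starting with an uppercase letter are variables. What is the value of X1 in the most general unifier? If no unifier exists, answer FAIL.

succ(true)

Decompose mk/2: h(node(M,X1,nil)) ≐ h(node(h(nil),succ(A),nil)),  node(node(nil,d,X1),succ(d),mk(nil,true)) ≐ B.
Decompose h/1: node(M,X1,nil) ≐ node(h(nil),succ(A),nil).
Decompose node/3: M ≐ h(nil),  X1 ≐ succ(A),  nil ≐ nil.
Bind M := h(nil); no other remaining equation mentions M.
Bind X1 := succ(A); substituting into the one remaining equation that mentions X1 gives: node(node(nil,d,succ(A)),succ(d),mk(nil,true)) ≐ B.
Delete trivial equation nil ≐ nil.
Bind B := node(node(nil,d,succ(A)),succ(d),mk(nil,true)); no other remaining equation mentions B.
Decompose node/3: true ≐ A,  d ≐ d,  node(true,S,S) ≐ Y1.
Bind A := true; no other remaining equation mentions A. Substituting into the earlier bindings gives X1 := succ(true), B := node(node(nil,d,succ(true)),succ(d),mk(nil,true)).
Delete trivial equation d ≐ d.
Bind Y1 := node(true,S,S); no other remaining equation mentions Y1.
Decompose mk/2: succ(S) ≐ succ(succ(h(d))),  mk(P,b) ≐ mk(d,b).
Decompose succ/1: S ≐ succ(h(d)).
Bind S := succ(h(d)); no other remaining equation mentions S. Substituting into the earlier binding gives Y1 := node(true,succ(h(d)),succ(h(d))).
Decompose mk/2: P ≐ d,  b ≐ b.
Bind P := d; no other remaining equation mentions P.
Delete trivial equation b ≐ b.
MGU = { M ↦ h(nil), X1 ↦ succ(true), B ↦ node(node(nil,d,succ(true)),succ(d),mk(nil,true)), A ↦ true, Y1 ↦ node(true,succ(h(d)),succ(h(d))), S ↦ succ(h(d)), P ↦ d }, so X1 ↦ succ(true).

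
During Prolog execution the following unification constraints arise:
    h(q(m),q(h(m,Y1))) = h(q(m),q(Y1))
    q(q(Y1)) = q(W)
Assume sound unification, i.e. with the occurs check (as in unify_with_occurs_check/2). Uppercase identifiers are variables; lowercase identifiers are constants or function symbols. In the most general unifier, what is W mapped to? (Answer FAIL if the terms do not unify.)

FAIL

Decompose h/2: q(m) = q(m),  q(h(m,Y1)) = q(Y1).
Delete trivial equation q(m) = q(m).
Decompose q/1: h(m,Y1) = Y1.
Occurs check fails: Y1 occurs in h(m,Y1); the equation Y1 = h(m,Y1) has no finite solution.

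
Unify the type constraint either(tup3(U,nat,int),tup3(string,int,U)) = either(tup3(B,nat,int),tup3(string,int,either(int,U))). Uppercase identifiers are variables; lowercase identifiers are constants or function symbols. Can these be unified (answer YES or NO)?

NO

Decompose either/2: tup3(U,nat,int) = tup3(B,nat,int),  tup3(string,int,U) = tup3(string,int,either(int,U)).
Decompose tup3/3: U = B,  nat = nat,  int = int.
Bind U := B; substituting into the one remaining equation that mentions U gives: tup3(string,int,B) = tup3(string,int,either(int,B)).
Delete trivial equation nat = nat.
Delete trivial equation int = int.
Decompose tup3/3: string = string,  int = int,  B = either(int,B).
Delete trivial equation string = string.
Delete trivial equation int = int.
Occurs check fails: B occurs in either(int,B); the equation B = either(int,B) has no finite solution.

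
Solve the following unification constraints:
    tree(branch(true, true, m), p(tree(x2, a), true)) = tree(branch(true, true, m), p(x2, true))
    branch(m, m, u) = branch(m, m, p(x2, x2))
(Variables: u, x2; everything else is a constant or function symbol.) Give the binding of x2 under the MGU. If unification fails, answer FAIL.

Decompose tree/2: branch(true, true, m) = branch(true, true, m),  p(tree(x2, a), true) = p(x2, true).
Delete trivial equation branch(true, true, m) = branch(true, true, m).
Decompose p/2: tree(x2, a) = x2,  true = true.
Occurs check fails: x2 occurs in tree(x2, a); the equation x2 = tree(x2, a) has no finite solution.

FAIL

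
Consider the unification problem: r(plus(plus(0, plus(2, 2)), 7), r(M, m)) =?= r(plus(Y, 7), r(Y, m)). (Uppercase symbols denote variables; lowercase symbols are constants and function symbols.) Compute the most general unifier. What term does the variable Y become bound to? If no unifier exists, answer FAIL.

plus(0, plus(2, 2))

Decompose r/2: plus(plus(0, plus(2, 2)), 7) =?= plus(Y, 7),  r(M, m) =?= r(Y, m).
Decompose plus/2: plus(0, plus(2, 2)) =?= Y,  7 =?= 7.
Bind Y := plus(0, plus(2, 2)); substituting into the one remaining equation that mentions Y gives: r(M, m) =?= r(plus(0, plus(2, 2)), m).
Delete trivial equation 7 =?= 7.
Decompose r/2: M =?= plus(0, plus(2, 2)),  m =?= m.
Bind M := plus(0, plus(2, 2)); no other remaining equation mentions M.
Delete trivial equation m =?= m.
MGU = { Y := plus(0, plus(2, 2)), M := plus(0, plus(2, 2)) }, so Y := plus(0, plus(2, 2)).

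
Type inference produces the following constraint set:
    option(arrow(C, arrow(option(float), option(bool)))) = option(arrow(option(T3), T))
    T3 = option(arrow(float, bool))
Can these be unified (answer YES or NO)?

YES

Decompose option/1: arrow(C, arrow(option(float), option(bool))) = arrow(option(T3), T).
Decompose arrow/2: C = option(T3),  arrow(option(float), option(bool)) = T.
Bind C := option(T3); no other remaining equation mentions C.
Bind T := arrow(option(float), option(bool)); no other remaining equation mentions T.
Bind T3 := option(arrow(float, bool)). Substituting into the earlier binding gives C := option(option(arrow(float, bool))).
No equations remain and no clash or occurs-check failure arose, so a unifier exists.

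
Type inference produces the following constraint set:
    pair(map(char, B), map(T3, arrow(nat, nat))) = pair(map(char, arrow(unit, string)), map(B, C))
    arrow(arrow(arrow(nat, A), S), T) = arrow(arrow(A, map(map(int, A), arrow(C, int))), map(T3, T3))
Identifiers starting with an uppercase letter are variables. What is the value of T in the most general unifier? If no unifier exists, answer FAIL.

Decompose pair/2: map(char, B) = map(char, arrow(unit, string)),  map(T3, arrow(nat, nat)) = map(B, C).
Decompose map/2: char = char,  B = arrow(unit, string).
Delete trivial equation char = char.
Bind B := arrow(unit, string); substituting into the one remaining equation that mentions B gives: map(T3, arrow(nat, nat)) = map(arrow(unit, string), C).
Decompose map/2: T3 = arrow(unit, string),  arrow(nat, nat) = C.
Bind T3 := arrow(unit, string); substituting into the one remaining equation that mentions T3 gives: arrow(arrow(arrow(nat, A), S), T) = arrow(arrow(A, map(map(int, A), arrow(C, int))), map(arrow(unit, string), arrow(unit, string))).
Bind C := arrow(nat, nat); substituting into the remaining equation gives: arrow(arrow(arrow(nat, A), S), T) = arrow(arrow(A, map(map(int, A), arrow(arrow(nat, nat), int))), map(arrow(unit, string), arrow(unit, string))).
Decompose arrow/2: arrow(arrow(nat, A), S) = arrow(A, map(map(int, A), arrow(arrow(nat, nat), int))),  T = map(arrow(unit, string), arrow(unit, string)).
Decompose arrow/2: arrow(nat, A) = A,  S = map(map(int, A), arrow(arrow(nat, nat), int)).
Occurs check fails: A occurs in arrow(nat, A); the equation A = arrow(nat, A) has no finite solution.

FAIL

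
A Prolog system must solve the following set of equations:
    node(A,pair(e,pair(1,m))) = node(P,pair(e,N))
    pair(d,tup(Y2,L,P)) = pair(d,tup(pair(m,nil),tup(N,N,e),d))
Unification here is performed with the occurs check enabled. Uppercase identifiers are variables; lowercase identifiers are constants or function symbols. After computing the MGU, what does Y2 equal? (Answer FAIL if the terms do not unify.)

Decompose node/2: A = P,  pair(e,pair(1,m)) = pair(e,N).
Bind A := P; no other remaining equation mentions A.
Decompose pair/2: e = e,  pair(1,m) = N.
Delete trivial equation e = e.
Bind N := pair(1,m); substituting into the remaining equation gives: pair(d,tup(Y2,L,P)) = pair(d,tup(pair(m,nil),tup(pair(1,m),pair(1,m),e),d)).
Decompose pair/2: d = d,  tup(Y2,L,P) = tup(pair(m,nil),tup(pair(1,m),pair(1,m),e),d).
Delete trivial equation d = d.
Decompose tup/3: Y2 = pair(m,nil),  L = tup(pair(1,m),pair(1,m),e),  P = d.
Bind Y2 := pair(m,nil); no other remaining equation mentions Y2.
Bind L := tup(pair(1,m),pair(1,m),e); no other remaining equation mentions L.
Bind P := d. Substituting into the earlier binding gives A := d.
MGU = { A ↦ d, N ↦ pair(1,m), Y2 ↦ pair(m,nil), L ↦ tup(pair(1,m),pair(1,m),e), P ↦ d }, so Y2 ↦ pair(m,nil).

pair(m,nil)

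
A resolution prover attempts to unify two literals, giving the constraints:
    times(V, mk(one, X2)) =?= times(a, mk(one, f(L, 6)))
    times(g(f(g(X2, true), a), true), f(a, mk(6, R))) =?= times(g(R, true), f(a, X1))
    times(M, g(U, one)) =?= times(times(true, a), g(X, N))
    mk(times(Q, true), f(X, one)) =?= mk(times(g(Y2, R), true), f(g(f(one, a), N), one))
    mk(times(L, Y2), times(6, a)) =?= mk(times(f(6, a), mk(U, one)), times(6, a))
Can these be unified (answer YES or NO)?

YES

Decompose times/2: V =?= a,  mk(one, X2) =?= mk(one, f(L, 6)).
Bind V := a; no other remaining equation mentions V.
Decompose mk/2: one =?= one,  X2 =?= f(L, 6).
Delete trivial equation one =?= one.
Bind X2 := f(L, 6); substituting into the one remaining equation that mentions X2 gives: times(g(f(g(f(L, 6), true), a), true), f(a, mk(6, R))) =?= times(g(R, true), f(a, X1)).
Decompose times/2: g(f(g(f(L, 6), true), a), true) =?= g(R, true),  f(a, mk(6, R)) =?= f(a, X1).
Decompose g/2: f(g(f(L, 6), true), a) =?= R,  true =?= true.
Bind R := f(g(f(L, 6), true), a); substituting into the 2 remaining equations that mention R gives: f(a, mk(6, f(g(f(L, 6), true), a))) =?= f(a, X1),  mk(times(Q, true), f(X, one)) =?= mk(times(g(Y2, f(g(f(L, 6), true), a)), true), f(g(f(one, a), N), one)).
Delete trivial equation true =?= true.
Decompose f/2: a =?= a,  mk(6, f(g(f(L, 6), true), a)) =?= X1.
Delete trivial equation a =?= a.
Bind X1 := mk(6, f(g(f(L, 6), true), a)); no other remaining equation mentions X1.
Decompose times/2: M =?= times(true, a),  g(U, one) =?= g(X, N).
Bind M := times(true, a); no other remaining equation mentions M.
Decompose g/2: U =?= X,  one =?= N.
Bind U := X; substituting into the one remaining equation that mentions U gives: mk(times(L, Y2), times(6, a)) =?= mk(times(f(6, a), mk(X, one)), times(6, a)).
Bind N := one; substituting into the one remaining equation that mentions N gives: mk(times(Q, true), f(X, one)) =?= mk(times(g(Y2, f(g(f(L, 6), true), a)), true), f(g(f(one, a), one), one)).
Decompose mk/2: times(Q, true) =?= times(g(Y2, f(g(f(L, 6), true), a)), true),  f(X, one) =?= f(g(f(one, a), one), one).
Decompose times/2: Q =?= g(Y2, f(g(f(L, 6), true), a)),  true =?= true.
Bind Q := g(Y2, f(g(f(L, 6), true), a)); no other remaining equation mentions Q.
Delete trivial equation true =?= true.
Decompose f/2: X =?= g(f(one, a), one),  one =?= one.
Bind X := g(f(one, a), one); substituting into the one remaining equation that mentions X gives: mk(times(L, Y2), times(6, a)) =?= mk(times(f(6, a), mk(g(f(one, a), one), one)), times(6, a)). Substituting into the earlier binding gives U := g(f(one, a), one).
Delete trivial equation one =?= one.
Decompose mk/2: times(L, Y2) =?= times(f(6, a), mk(g(f(one, a), one), one)),  times(6, a) =?= times(6, a).
Decompose times/2: L =?= f(6, a),  Y2 =?= mk(g(f(one, a), one), one).
Bind L := f(6, a); no other remaining equation mentions L. Substituting into the earlier bindings gives X2 := f(f(6, a), 6), R := f(g(f(f(6, a), 6), true), a), X1 := mk(6, f(g(f(f(6, a), 6), true), a)), Q := g(Y2, f(g(f(f(6, a), 6), true), a)).
Bind Y2 := mk(g(f(one, a), one), one); no other remaining equation mentions Y2. Substituting into the earlier binding gives Q := g(mk(g(f(one, a), one), one), f(g(f(f(6, a), 6), true), a)).
Delete trivial equation times(6, a) =?= times(6, a).
No equations remain and no clash or occurs-check failure arose, so a unifier exists.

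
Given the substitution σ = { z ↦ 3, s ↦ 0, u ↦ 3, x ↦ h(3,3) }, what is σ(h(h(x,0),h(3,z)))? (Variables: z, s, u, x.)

Replace each occurrence of z with 3.
Replace each occurrence of x with h(3,3).
Result: h(h(h(3,3),0),h(3,3)).

h(h(h(3,3),0),h(3,3))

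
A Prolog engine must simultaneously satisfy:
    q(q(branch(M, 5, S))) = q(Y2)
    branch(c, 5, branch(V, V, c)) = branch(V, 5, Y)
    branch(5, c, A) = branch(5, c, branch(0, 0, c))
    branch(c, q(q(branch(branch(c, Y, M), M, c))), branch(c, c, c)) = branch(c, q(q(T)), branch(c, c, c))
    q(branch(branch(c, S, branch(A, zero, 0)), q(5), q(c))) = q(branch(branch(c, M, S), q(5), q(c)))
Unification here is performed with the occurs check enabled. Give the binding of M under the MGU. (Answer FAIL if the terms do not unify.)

branch(branch(0, 0, c), zero, 0)

Decompose q/1: q(branch(M, 5, S)) = Y2.
Bind Y2 := q(branch(M, 5, S)); no other remaining equation mentions Y2.
Decompose branch/3: c = V,  5 = 5,  branch(V, V, c) = Y.
Bind V := c; substituting into the one remaining equation that mentions V gives: branch(c, c, c) = Y.
Delete trivial equation 5 = 5.
Bind Y := branch(c, c, c); substituting into the one remaining equation that mentions Y gives: branch(c, q(q(branch(branch(c, branch(c, c, c), M), M, c))), branch(c, c, c)) = branch(c, q(q(T)), branch(c, c, c)).
Decompose branch/3: 5 = 5,  c = c,  A = branch(0, 0, c).
Delete trivial equation 5 = 5.
Delete trivial equation c = c.
Bind A := branch(0, 0, c); substituting into the one remaining equation that mentions A gives: q(branch(branch(c, S, branch(branch(0, 0, c), zero, 0)), q(5), q(c))) = q(branch(branch(c, M, S), q(5), q(c))).
Decompose branch/3: c = c,  q(q(branch(branch(c, branch(c, c, c), M), M, c))) = q(q(T)),  branch(c, c, c) = branch(c, c, c).
Delete trivial equation c = c.
Decompose q/1: q(branch(branch(c, branch(c, c, c), M), M, c)) = q(T).
Decompose q/1: branch(branch(c, branch(c, c, c), M), M, c) = T.
Bind T := branch(branch(c, branch(c, c, c), M), M, c); no other remaining equation mentions T.
Delete trivial equation branch(c, c, c) = branch(c, c, c).
Decompose q/1: branch(branch(c, S, branch(branch(0, 0, c), zero, 0)), q(5), q(c)) = branch(branch(c, M, S), q(5), q(c)).
Decompose branch/3: branch(c, S, branch(branch(0, 0, c), zero, 0)) = branch(c, M, S),  q(5) = q(5),  q(c) = q(c).
Decompose branch/3: c = c,  S = M,  branch(branch(0, 0, c), zero, 0) = S.
Delete trivial equation c = c.
Bind S := M; substituting into the one remaining equation that mentions S gives: branch(branch(0, 0, c), zero, 0) = M. Substituting into the earlier binding gives Y2 := q(branch(M, 5, M)).
Bind M := branch(branch(0, 0, c), zero, 0); no other remaining equation mentions M. Substituting into the earlier bindings gives Y2 := q(branch(branch(branch(0, 0, c), zero, 0), 5, branch(branch(0, 0, c), zero, 0))), T := branch(branch(c, branch(c, c, c), branch(branch(0, 0, c), zero, 0)), branch(branch(0, 0, c), zero, 0), c), S := branch(branch(0, 0, c), zero, 0).
Delete trivial equation q(5) = q(5).
Delete trivial equation q(c) = q(c).
MGU = { Y2 -> q(branch(branch(branch(0, 0, c), zero, 0), 5, branch(branch(0, 0, c), zero, 0))), V -> c, Y -> branch(c, c, c), A -> branch(0, 0, c), T -> branch(branch(c, branch(c, c, c), branch(branch(0, 0, c), zero, 0)), branch(branch(0, 0, c), zero, 0), c), S -> branch(branch(0, 0, c), zero, 0), M -> branch(branch(0, 0, c), zero, 0) }, so M -> branch(branch(0, 0, c), zero, 0).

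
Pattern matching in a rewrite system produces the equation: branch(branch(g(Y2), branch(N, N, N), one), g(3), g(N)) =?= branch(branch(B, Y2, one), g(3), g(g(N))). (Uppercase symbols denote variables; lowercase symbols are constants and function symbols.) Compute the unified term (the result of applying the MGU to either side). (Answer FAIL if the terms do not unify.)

Decompose branch/3: branch(g(Y2), branch(N, N, N), one) =?= branch(B, Y2, one),  g(3) =?= g(3),  g(N) =?= g(g(N)).
Decompose branch/3: g(Y2) =?= B,  branch(N, N, N) =?= Y2,  one =?= one.
Bind B := g(Y2); no other remaining equation mentions B.
Bind Y2 := branch(N, N, N); no other remaining equation mentions Y2. Substituting into the earlier binding gives B := g(branch(N, N, N)).
Delete trivial equation one =?= one.
Delete trivial equation g(3) =?= g(3).
Decompose g/1: N =?= g(N).
Occurs check fails: N occurs in g(N); the equation N =?= g(N) has no finite solution.

FAIL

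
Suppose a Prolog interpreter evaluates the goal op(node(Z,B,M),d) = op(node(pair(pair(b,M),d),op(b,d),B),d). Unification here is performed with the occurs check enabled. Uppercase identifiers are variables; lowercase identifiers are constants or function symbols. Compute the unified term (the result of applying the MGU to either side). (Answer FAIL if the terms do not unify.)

Decompose op/2: node(Z,B,M) = node(pair(pair(b,M),d),op(b,d),B),  d = d.
Decompose node/3: Z = pair(pair(b,M),d),  B = op(b,d),  M = B.
Bind Z := pair(pair(b,M),d); no other remaining equation mentions Z.
Bind B := op(b,d); substituting into the one remaining equation that mentions B gives: M = op(b,d).
Bind M := op(b,d); no other remaining equation mentions M. Substituting into the earlier binding gives Z := pair(pair(b,op(b,d)),d).
Delete trivial equation d = d.
Applying the MGU to either side gives op(node(pair(pair(b,op(b,d)),d),op(b,d),op(b,d)),d).

op(node(pair(pair(b,op(b,d)),d),op(b,d),op(b,d)),d)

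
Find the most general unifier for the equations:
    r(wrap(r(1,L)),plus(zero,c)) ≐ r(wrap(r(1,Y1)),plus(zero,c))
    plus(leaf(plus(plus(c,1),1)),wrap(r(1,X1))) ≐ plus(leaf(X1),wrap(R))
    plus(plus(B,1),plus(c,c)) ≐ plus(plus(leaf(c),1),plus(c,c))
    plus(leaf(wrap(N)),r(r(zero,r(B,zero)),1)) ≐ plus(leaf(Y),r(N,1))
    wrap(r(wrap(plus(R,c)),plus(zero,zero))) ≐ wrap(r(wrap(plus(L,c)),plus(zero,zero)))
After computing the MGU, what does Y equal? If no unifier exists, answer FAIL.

wrap(r(zero,r(leaf(c),zero)))

Decompose r/2: wrap(r(1,L)) ≐ wrap(r(1,Y1)),  plus(zero,c) ≐ plus(zero,c).
Decompose wrap/1: r(1,L) ≐ r(1,Y1).
Decompose r/2: 1 ≐ 1,  L ≐ Y1.
Delete trivial equation 1 ≐ 1.
Bind L := Y1; substituting into the one remaining equation that mentions L gives: wrap(r(wrap(plus(R,c)),plus(zero,zero))) ≐ wrap(r(wrap(plus(Y1,c)),plus(zero,zero))).
Delete trivial equation plus(zero,c) ≐ plus(zero,c).
Decompose plus/2: leaf(plus(plus(c,1),1)) ≐ leaf(X1),  wrap(r(1,X1)) ≐ wrap(R).
Decompose leaf/1: plus(plus(c,1),1) ≐ X1.
Bind X1 := plus(plus(c,1),1); substituting into the one remaining equation that mentions X1 gives: wrap(r(1,plus(plus(c,1),1))) ≐ wrap(R).
Decompose wrap/1: r(1,plus(plus(c,1),1)) ≐ R.
Bind R := r(1,plus(plus(c,1),1)); substituting into the one remaining equation that mentions R gives: wrap(r(wrap(plus(r(1,plus(plus(c,1),1)),c)),plus(zero,zero))) ≐ wrap(r(wrap(plus(Y1,c)),plus(zero,zero))).
Decompose plus/2: plus(B,1) ≐ plus(leaf(c),1),  plus(c,c) ≐ plus(c,c).
Decompose plus/2: B ≐ leaf(c),  1 ≐ 1.
Bind B := leaf(c); substituting into the one remaining equation that mentions B gives: plus(leaf(wrap(N)),r(r(zero,r(leaf(c),zero)),1)) ≐ plus(leaf(Y),r(N,1)).
Delete trivial equation 1 ≐ 1.
Delete trivial equation plus(c,c) ≐ plus(c,c).
Decompose plus/2: leaf(wrap(N)) ≐ leaf(Y),  r(r(zero,r(leaf(c),zero)),1) ≐ r(N,1).
Decompose leaf/1: wrap(N) ≐ Y.
Bind Y := wrap(N); no other remaining equation mentions Y.
Decompose r/2: r(zero,r(leaf(c),zero)) ≐ N,  1 ≐ 1.
Bind N := r(zero,r(leaf(c),zero)); no other remaining equation mentions N. Substituting into the earlier binding gives Y := wrap(r(zero,r(leaf(c),zero))).
Delete trivial equation 1 ≐ 1.
Decompose wrap/1: r(wrap(plus(r(1,plus(plus(c,1),1)),c)),plus(zero,zero)) ≐ r(wrap(plus(Y1,c)),plus(zero,zero)).
Decompose r/2: wrap(plus(r(1,plus(plus(c,1),1)),c)) ≐ wrap(plus(Y1,c)),  plus(zero,zero) ≐ plus(zero,zero).
Decompose wrap/1: plus(r(1,plus(plus(c,1),1)),c) ≐ plus(Y1,c).
Decompose plus/2: r(1,plus(plus(c,1),1)) ≐ Y1,  c ≐ c.
Bind Y1 := r(1,plus(plus(c,1),1)); no other remaining equation mentions Y1. Substituting into the earlier binding gives L := r(1,plus(plus(c,1),1)).
Delete trivial equation c ≐ c.
Delete trivial equation plus(zero,zero) ≐ plus(zero,zero).
MGU = { L ↦ r(1,plus(plus(c,1),1)), X1 ↦ plus(plus(c,1),1), R ↦ r(1,plus(plus(c,1),1)), B ↦ leaf(c), Y ↦ wrap(r(zero,r(leaf(c),zero))), N ↦ r(zero,r(leaf(c),zero)), Y1 ↦ r(1,plus(plus(c,1),1)) }, so Y ↦ wrap(r(zero,r(leaf(c),zero))).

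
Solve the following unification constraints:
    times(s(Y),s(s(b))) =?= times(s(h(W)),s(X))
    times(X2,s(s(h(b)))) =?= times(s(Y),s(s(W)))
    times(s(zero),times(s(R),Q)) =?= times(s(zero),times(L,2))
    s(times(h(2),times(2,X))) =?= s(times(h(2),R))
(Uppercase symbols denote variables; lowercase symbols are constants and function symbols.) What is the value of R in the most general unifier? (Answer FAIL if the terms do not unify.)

Decompose times/2: s(Y) =?= s(h(W)),  s(s(b)) =?= s(X).
Decompose s/1: Y =?= h(W).
Bind Y := h(W); substituting into the one remaining equation that mentions Y gives: times(X2,s(s(h(b)))) =?= times(s(h(W)),s(s(W))).
Decompose s/1: s(b) =?= X.
Bind X := s(b); substituting into the one remaining equation that mentions X gives: s(times(h(2),times(2,s(b)))) =?= s(times(h(2),R)).
Decompose times/2: X2 =?= s(h(W)),  s(s(h(b))) =?= s(s(W)).
Bind X2 := s(h(W)); no other remaining equation mentions X2.
Decompose s/1: s(h(b)) =?= s(W).
Decompose s/1: h(b) =?= W.
Bind W := h(b); no other remaining equation mentions W. Substituting into the earlier bindings gives Y := h(h(b)), X2 := s(h(h(b))).
Decompose times/2: s(zero) =?= s(zero),  times(s(R),Q) =?= times(L,2).
Delete trivial equation s(zero) =?= s(zero).
Decompose times/2: s(R) =?= L,  Q =?= 2.
Bind L := s(R); no other remaining equation mentions L.
Bind Q := 2; no other remaining equation mentions Q.
Decompose s/1: times(h(2),times(2,s(b))) =?= times(h(2),R).
Decompose times/2: h(2) =?= h(2),  times(2,s(b)) =?= R.
Delete trivial equation h(2) =?= h(2).
Bind R := times(2,s(b)). Substituting into the earlier binding gives L := s(times(2,s(b))).
MGU = { Y := h(h(b)), X := s(b), X2 := s(h(h(b))), W := h(b), L := s(times(2,s(b))), Q := 2, R := times(2,s(b)) }, so R := times(2,s(b)).

times(2,s(b))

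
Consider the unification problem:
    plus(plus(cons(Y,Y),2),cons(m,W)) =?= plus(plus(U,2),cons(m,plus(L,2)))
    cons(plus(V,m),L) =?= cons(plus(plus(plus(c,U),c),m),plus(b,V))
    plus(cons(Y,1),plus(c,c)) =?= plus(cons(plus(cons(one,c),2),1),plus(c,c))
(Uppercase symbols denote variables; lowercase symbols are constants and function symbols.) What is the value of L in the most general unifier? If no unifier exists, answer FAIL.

plus(b,plus(plus(c,cons(plus(cons(one,c),2),plus(cons(one,c),2))),c))

Decompose plus/2: plus(cons(Y,Y),2) =?= plus(U,2),  cons(m,W) =?= cons(m,plus(L,2)).
Decompose plus/2: cons(Y,Y) =?= U,  2 =?= 2.
Bind U := cons(Y,Y); substituting into the one remaining equation that mentions U gives: cons(plus(V,m),L) =?= cons(plus(plus(plus(c,cons(Y,Y)),c),m),plus(b,V)).
Delete trivial equation 2 =?= 2.
Decompose cons/2: m =?= m,  W =?= plus(L,2).
Delete trivial equation m =?= m.
Bind W := plus(L,2); no other remaining equation mentions W.
Decompose cons/2: plus(V,m) =?= plus(plus(plus(c,cons(Y,Y)),c),m),  L =?= plus(b,V).
Decompose plus/2: V =?= plus(plus(c,cons(Y,Y)),c),  m =?= m.
Bind V := plus(plus(c,cons(Y,Y)),c); substituting into the one remaining equation that mentions V gives: L =?= plus(b,plus(plus(c,cons(Y,Y)),c)).
Delete trivial equation m =?= m.
Bind L := plus(b,plus(plus(c,cons(Y,Y)),c)); no other remaining equation mentions L. Substituting into the earlier binding gives W := plus(plus(b,plus(plus(c,cons(Y,Y)),c)),2).
Decompose plus/2: cons(Y,1) =?= cons(plus(cons(one,c),2),1),  plus(c,c) =?= plus(c,c).
Decompose cons/2: Y =?= plus(cons(one,c),2),  1 =?= 1.
Bind Y := plus(cons(one,c),2); no other remaining equation mentions Y. Substituting into the earlier bindings gives U := cons(plus(cons(one,c),2),plus(cons(one,c),2)), W := plus(plus(b,plus(plus(c,cons(plus(cons(one,c),2),plus(cons(one,c),2))),c)),2), V := plus(plus(c,cons(plus(cons(one,c),2),plus(cons(one,c),2))),c), L := plus(b,plus(plus(c,cons(plus(cons(one,c),2),plus(cons(one,c),2))),c)).
Delete trivial equation 1 =?= 1.
Delete trivial equation plus(c,c) =?= plus(c,c).
MGU = { U -> cons(plus(cons(one,c),2),plus(cons(one,c),2)), W -> plus(plus(b,plus(plus(c,cons(plus(cons(one,c),2),plus(cons(one,c),2))),c)),2), V -> plus(plus(c,cons(plus(cons(one,c),2),plus(cons(one,c),2))),c), L -> plus(b,plus(plus(c,cons(plus(cons(one,c),2),plus(cons(one,c),2))),c)), Y -> plus(cons(one,c),2) }, so L -> plus(b,plus(plus(c,cons(plus(cons(one,c),2),plus(cons(one,c),2))),c)).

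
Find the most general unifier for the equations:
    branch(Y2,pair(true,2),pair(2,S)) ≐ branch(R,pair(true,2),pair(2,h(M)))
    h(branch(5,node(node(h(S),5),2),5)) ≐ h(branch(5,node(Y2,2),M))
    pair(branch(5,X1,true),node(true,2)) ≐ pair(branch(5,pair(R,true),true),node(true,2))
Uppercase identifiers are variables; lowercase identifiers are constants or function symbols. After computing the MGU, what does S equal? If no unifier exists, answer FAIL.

h(5)

Decompose branch/3: Y2 ≐ R,  pair(true,2) ≐ pair(true,2),  pair(2,S) ≐ pair(2,h(M)).
Bind Y2 := R; substituting into the one remaining equation that mentions Y2 gives: h(branch(5,node(node(h(S),5),2),5)) ≐ h(branch(5,node(R,2),M)).
Delete trivial equation pair(true,2) ≐ pair(true,2).
Decompose pair/2: 2 ≐ 2,  S ≐ h(M).
Delete trivial equation 2 ≐ 2.
Bind S := h(M); substituting into the one remaining equation that mentions S gives: h(branch(5,node(node(h(h(M)),5),2),5)) ≐ h(branch(5,node(R,2),M)).
Decompose h/1: branch(5,node(node(h(h(M)),5),2),5) ≐ branch(5,node(R,2),M).
Decompose branch/3: 5 ≐ 5,  node(node(h(h(M)),5),2) ≐ node(R,2),  5 ≐ M.
Delete trivial equation 5 ≐ 5.
Decompose node/2: node(h(h(M)),5) ≐ R,  2 ≐ 2.
Bind R := node(h(h(M)),5); substituting into the one remaining equation that mentions R gives: pair(branch(5,X1,true),node(true,2)) ≐ pair(branch(5,pair(node(h(h(M)),5),true),true),node(true,2)). Substituting into the earlier binding gives Y2 := node(h(h(M)),5).
Delete trivial equation 2 ≐ 2.
Bind M := 5; substituting into the remaining equation gives: pair(branch(5,X1,true),node(true,2)) ≐ pair(branch(5,pair(node(h(h(5)),5),true),true),node(true,2)). Substituting into the earlier bindings gives Y2 := node(h(h(5)),5), S := h(5), R := node(h(h(5)),5).
Decompose pair/2: branch(5,X1,true) ≐ branch(5,pair(node(h(h(5)),5),true),true),  node(true,2) ≐ node(true,2).
Decompose branch/3: 5 ≐ 5,  X1 ≐ pair(node(h(h(5)),5),true),  true ≐ true.
Delete trivial equation 5 ≐ 5.
Bind X1 := pair(node(h(h(5)),5),true); no other remaining equation mentions X1.
Delete trivial equation true ≐ true.
Delete trivial equation node(true,2) ≐ node(true,2).
MGU = { Y2 ↦ node(h(h(5)),5), S ↦ h(5), R ↦ node(h(h(5)),5), M ↦ 5, X1 ↦ pair(node(h(h(5)),5),true) }, so S ↦ h(5).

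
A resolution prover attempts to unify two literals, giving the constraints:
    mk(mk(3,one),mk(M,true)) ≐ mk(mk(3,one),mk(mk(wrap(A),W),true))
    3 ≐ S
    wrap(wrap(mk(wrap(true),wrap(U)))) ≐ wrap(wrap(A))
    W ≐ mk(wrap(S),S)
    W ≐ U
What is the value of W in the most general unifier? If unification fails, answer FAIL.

Decompose mk/2: mk(3,one) ≐ mk(3,one),  mk(M,true) ≐ mk(mk(wrap(A),W),true).
Delete trivial equation mk(3,one) ≐ mk(3,one).
Decompose mk/2: M ≐ mk(wrap(A),W),  true ≐ true.
Bind M := mk(wrap(A),W); no other remaining equation mentions M.
Delete trivial equation true ≐ true.
Bind S := 3; substituting into the one remaining equation that mentions S gives: W ≐ mk(wrap(3),3).
Decompose wrap/1: wrap(mk(wrap(true),wrap(U))) ≐ wrap(A).
Decompose wrap/1: mk(wrap(true),wrap(U)) ≐ A.
Bind A := mk(wrap(true),wrap(U)); no other remaining equation mentions A. Substituting into the earlier binding gives M := mk(wrap(mk(wrap(true),wrap(U))),W).
Bind W := mk(wrap(3),3); substituting into the remaining equation gives: mk(wrap(3),3) ≐ U. Substituting into the earlier binding gives M := mk(wrap(mk(wrap(true),wrap(U))),mk(wrap(3),3)).
Bind U := mk(wrap(3),3). Substituting into the earlier bindings gives M := mk(wrap(mk(wrap(true),wrap(mk(wrap(3),3)))),mk(wrap(3),3)), A := mk(wrap(true),wrap(mk(wrap(3),3))).
MGU = { M ↦ mk(wrap(mk(wrap(true),wrap(mk(wrap(3),3)))),mk(wrap(3),3)), S ↦ 3, A ↦ mk(wrap(true),wrap(mk(wrap(3),3))), W ↦ mk(wrap(3),3), U ↦ mk(wrap(3),3) }, so W ↦ mk(wrap(3),3).

mk(wrap(3),3)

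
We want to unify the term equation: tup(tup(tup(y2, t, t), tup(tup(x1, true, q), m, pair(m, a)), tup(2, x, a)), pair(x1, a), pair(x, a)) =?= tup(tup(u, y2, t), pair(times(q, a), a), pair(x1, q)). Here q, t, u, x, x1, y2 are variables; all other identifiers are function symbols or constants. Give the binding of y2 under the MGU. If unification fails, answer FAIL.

tup(tup(times(a, a), true, a), m, pair(m, a))

Decompose tup/3: tup(tup(y2, t, t), tup(tup(x1, true, q), m, pair(m, a)), tup(2, x, a)) =?= tup(u, y2, t),  pair(x1, a) =?= pair(times(q, a), a),  pair(x, a) =?= pair(x1, q).
Decompose tup/3: tup(y2, t, t) =?= u,  tup(tup(x1, true, q), m, pair(m, a)) =?= y2,  tup(2, x, a) =?= t.
Bind u := tup(y2, t, t); no other remaining equation mentions u.
Bind y2 := tup(tup(x1, true, q), m, pair(m, a)); no other remaining equation mentions y2. Substituting into the earlier binding gives u := tup(tup(tup(x1, true, q), m, pair(m, a)), t, t).
Bind t := tup(2, x, a); no other remaining equation mentions t. Substituting into the earlier binding gives u := tup(tup(tup(x1, true, q), m, pair(m, a)), tup(2, x, a), tup(2, x, a)).
Decompose pair/2: x1 =?= times(q, a),  a =?= a.
Bind x1 := times(q, a); substituting into the one remaining equation that mentions x1 gives: pair(x, a) =?= pair(times(q, a), q). Substituting into the earlier bindings gives u := tup(tup(tup(times(q, a), true, q), m, pair(m, a)), tup(2, x, a), tup(2, x, a)), y2 := tup(tup(times(q, a), true, q), m, pair(m, a)).
Delete trivial equation a =?= a.
Decompose pair/2: x =?= times(q, a),  a =?= q.
Bind x := times(q, a); no other remaining equation mentions x. Substituting into the earlier bindings gives u := tup(tup(tup(times(q, a), true, q), m, pair(m, a)), tup(2, times(q, a), a), tup(2, times(q, a), a)), t := tup(2, times(q, a), a).
Bind q := a. Substituting into the earlier bindings gives u := tup(tup(tup(times(a, a), true, a), m, pair(m, a)), tup(2, times(a, a), a), tup(2, times(a, a), a)), y2 := tup(tup(times(a, a), true, a), m, pair(m, a)), t := tup(2, times(a, a), a), x1 := times(a, a), x := times(a, a).
MGU = { u := tup(tup(tup(times(a, a), true, a), m, pair(m, a)), tup(2, times(a, a), a), tup(2, times(a, a), a)), y2 := tup(tup(times(a, a), true, a), m, pair(m, a)), t := tup(2, times(a, a), a), x1 := times(a, a), x := times(a, a), q := a }, so y2 := tup(tup(times(a, a), true, a), m, pair(m, a)).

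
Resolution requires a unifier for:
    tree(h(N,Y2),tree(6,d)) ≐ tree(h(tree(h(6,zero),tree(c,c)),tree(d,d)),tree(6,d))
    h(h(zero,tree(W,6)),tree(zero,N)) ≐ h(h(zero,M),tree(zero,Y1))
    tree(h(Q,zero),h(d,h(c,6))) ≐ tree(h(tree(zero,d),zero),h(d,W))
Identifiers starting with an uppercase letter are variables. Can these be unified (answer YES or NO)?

YES

Decompose tree/2: h(N,Y2) ≐ h(tree(h(6,zero),tree(c,c)),tree(d,d)),  tree(6,d) ≐ tree(6,d).
Decompose h/2: N ≐ tree(h(6,zero),tree(c,c)),  Y2 ≐ tree(d,d).
Bind N := tree(h(6,zero),tree(c,c)); substituting into the one remaining equation that mentions N gives: h(h(zero,tree(W,6)),tree(zero,tree(h(6,zero),tree(c,c)))) ≐ h(h(zero,M),tree(zero,Y1)).
Bind Y2 := tree(d,d); no other remaining equation mentions Y2.
Delete trivial equation tree(6,d) ≐ tree(6,d).
Decompose h/2: h(zero,tree(W,6)) ≐ h(zero,M),  tree(zero,tree(h(6,zero),tree(c,c))) ≐ tree(zero,Y1).
Decompose h/2: zero ≐ zero,  tree(W,6) ≐ M.
Delete trivial equation zero ≐ zero.
Bind M := tree(W,6); no other remaining equation mentions M.
Decompose tree/2: zero ≐ zero,  tree(h(6,zero),tree(c,c)) ≐ Y1.
Delete trivial equation zero ≐ zero.
Bind Y1 := tree(h(6,zero),tree(c,c)); no other remaining equation mentions Y1.
Decompose tree/2: h(Q,zero) ≐ h(tree(zero,d),zero),  h(d,h(c,6)) ≐ h(d,W).
Decompose h/2: Q ≐ tree(zero,d),  zero ≐ zero.
Bind Q := tree(zero,d); no other remaining equation mentions Q.
Delete trivial equation zero ≐ zero.
Decompose h/2: d ≐ d,  h(c,6) ≐ W.
Delete trivial equation d ≐ d.
Bind W := h(c,6). Substituting into the earlier binding gives M := tree(h(c,6),6).
No equations remain and no clash or occurs-check failure arose, so a unifier exists.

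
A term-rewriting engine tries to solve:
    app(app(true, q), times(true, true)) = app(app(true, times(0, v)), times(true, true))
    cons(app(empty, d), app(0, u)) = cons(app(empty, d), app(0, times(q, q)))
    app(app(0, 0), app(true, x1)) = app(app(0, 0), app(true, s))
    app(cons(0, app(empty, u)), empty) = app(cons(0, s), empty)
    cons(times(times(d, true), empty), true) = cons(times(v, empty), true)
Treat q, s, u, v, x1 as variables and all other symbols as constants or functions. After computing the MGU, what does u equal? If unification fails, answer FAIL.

times(times(0, times(d, true)), times(0, times(d, true)))

Decompose app/2: app(true, q) = app(true, times(0, v)),  times(true, true) = times(true, true).
Decompose app/2: true = true,  q = times(0, v).
Delete trivial equation true = true.
Bind q := times(0, v); substituting into the one remaining equation that mentions q gives: cons(app(empty, d), app(0, u)) = cons(app(empty, d), app(0, times(times(0, v), times(0, v)))).
Delete trivial equation times(true, true) = times(true, true).
Decompose cons/2: app(empty, d) = app(empty, d),  app(0, u) = app(0, times(times(0, v), times(0, v))).
Delete trivial equation app(empty, d) = app(empty, d).
Decompose app/2: 0 = 0,  u = times(times(0, v), times(0, v)).
Delete trivial equation 0 = 0.
Bind u := times(times(0, v), times(0, v)); substituting into the one remaining equation that mentions u gives: app(cons(0, app(empty, times(times(0, v), times(0, v)))), empty) = app(cons(0, s), empty).
Decompose app/2: app(0, 0) = app(0, 0),  app(true, x1) = app(true, s).
Delete trivial equation app(0, 0) = app(0, 0).
Decompose app/2: true = true,  x1 = s.
Delete trivial equation true = true.
Bind x1 := s; no other remaining equation mentions x1.
Decompose app/2: cons(0, app(empty, times(times(0, v), times(0, v)))) = cons(0, s),  empty = empty.
Decompose cons/2: 0 = 0,  app(empty, times(times(0, v), times(0, v))) = s.
Delete trivial equation 0 = 0.
Bind s := app(empty, times(times(0, v), times(0, v))); no other remaining equation mentions s. Substituting into the earlier binding gives x1 := app(empty, times(times(0, v), times(0, v))).
Delete trivial equation empty = empty.
Decompose cons/2: times(times(d, true), empty) = times(v, empty),  true = true.
Decompose times/2: times(d, true) = v,  empty = empty.
Bind v := times(d, true); no other remaining equation mentions v. Substituting into the earlier bindings gives q := times(0, times(d, true)), u := times(times(0, times(d, true)), times(0, times(d, true))), x1 := app(empty, times(times(0, times(d, true)), times(0, times(d, true)))), s := app(empty, times(times(0, times(d, true)), times(0, times(d, true)))).
Delete trivial equation empty = empty.
Delete trivial equation true = true.
MGU = { q := times(0, times(d, true)), u := times(times(0, times(d, true)), times(0, times(d, true))), x1 := app(empty, times(times(0, times(d, true)), times(0, times(d, true)))), s := app(empty, times(times(0, times(d, true)), times(0, times(d, true)))), v := times(d, true) }, so u := times(times(0, times(d, true)), times(0, times(d, true))).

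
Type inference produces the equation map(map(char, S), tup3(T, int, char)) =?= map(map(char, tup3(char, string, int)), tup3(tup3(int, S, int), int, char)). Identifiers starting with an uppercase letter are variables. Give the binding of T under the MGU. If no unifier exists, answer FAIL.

Decompose map/2: map(char, S) =?= map(char, tup3(char, string, int)),  tup3(T, int, char) =?= tup3(tup3(int, S, int), int, char).
Decompose map/2: char =?= char,  S =?= tup3(char, string, int).
Delete trivial equation char =?= char.
Bind S := tup3(char, string, int); substituting into the remaining equation gives: tup3(T, int, char) =?= tup3(tup3(int, tup3(char, string, int), int), int, char).
Decompose tup3/3: T =?= tup3(int, tup3(char, string, int), int),  int =?= int,  char =?= char.
Bind T := tup3(int, tup3(char, string, int), int); no other remaining equation mentions T.
Delete trivial equation int =?= int.
Delete trivial equation char =?= char.
MGU = { S -> tup3(char, string, int), T -> tup3(int, tup3(char, string, int), int) }, so T -> tup3(int, tup3(char, string, int), int).

tup3(int, tup3(char, string, int), int)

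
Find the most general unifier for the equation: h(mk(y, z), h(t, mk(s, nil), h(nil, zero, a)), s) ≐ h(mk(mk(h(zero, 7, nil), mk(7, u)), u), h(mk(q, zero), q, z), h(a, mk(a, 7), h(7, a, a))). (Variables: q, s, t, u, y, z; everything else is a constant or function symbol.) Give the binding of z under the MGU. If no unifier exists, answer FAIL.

Decompose h/3: mk(y, z) ≐ mk(mk(h(zero, 7, nil), mk(7, u)), u),  h(t, mk(s, nil), h(nil, zero, a)) ≐ h(mk(q, zero), q, z),  s ≐ h(a, mk(a, 7), h(7, a, a)).
Decompose mk/2: y ≐ mk(h(zero, 7, nil), mk(7, u)),  z ≐ u.
Bind y := mk(h(zero, 7, nil), mk(7, u)); no other remaining equation mentions y.
Bind z := u; substituting into the one remaining equation that mentions z gives: h(t, mk(s, nil), h(nil, zero, a)) ≐ h(mk(q, zero), q, u).
Decompose h/3: t ≐ mk(q, zero),  mk(s, nil) ≐ q,  h(nil, zero, a) ≐ u.
Bind t := mk(q, zero); no other remaining equation mentions t.
Bind q := mk(s, nil); no other remaining equation mentions q. Substituting into the earlier binding gives t := mk(mk(s, nil), zero).
Bind u := h(nil, zero, a); no other remaining equation mentions u. Substituting into the earlier bindings gives y := mk(h(zero, 7, nil), mk(7, h(nil, zero, a))), z := h(nil, zero, a).
Bind s := h(a, mk(a, 7), h(7, a, a)). Substituting into the earlier bindings gives t := mk(mk(h(a, mk(a, 7), h(7, a, a)), nil), zero), q := mk(h(a, mk(a, 7), h(7, a, a)), nil).
MGU = { y -> mk(h(zero, 7, nil), mk(7, h(nil, zero, a))), z -> h(nil, zero, a), t -> mk(mk(h(a, mk(a, 7), h(7, a, a)), nil), zero), q -> mk(h(a, mk(a, 7), h(7, a, a)), nil), u -> h(nil, zero, a), s -> h(a, mk(a, 7), h(7, a, a)) }, so z -> h(nil, zero, a).

h(nil, zero, a)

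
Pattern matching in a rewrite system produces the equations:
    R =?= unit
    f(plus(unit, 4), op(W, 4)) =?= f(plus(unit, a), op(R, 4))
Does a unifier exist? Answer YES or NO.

Bind R := unit; substituting into the remaining equation gives: f(plus(unit, 4), op(W, 4)) =?= f(plus(unit, a), op(unit, 4)).
Decompose f/2: plus(unit, 4) =?= plus(unit, a),  op(W, 4) =?= op(unit, 4).
Decompose plus/2: unit =?= unit,  4 =?= a.
Delete trivial equation unit =?= unit.
Clash: constants 4 and a differ; no unifier exists.

NO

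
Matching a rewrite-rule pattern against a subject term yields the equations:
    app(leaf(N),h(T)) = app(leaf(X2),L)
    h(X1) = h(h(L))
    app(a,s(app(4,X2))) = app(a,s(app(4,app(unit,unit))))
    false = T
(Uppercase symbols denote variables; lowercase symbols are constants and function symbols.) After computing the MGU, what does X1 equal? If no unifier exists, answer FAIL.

h(h(false))

Decompose app/2: leaf(N) = leaf(X2),  h(T) = L.
Decompose leaf/1: N = X2.
Bind N := X2; no other remaining equation mentions N.
Bind L := h(T); substituting into the one remaining equation that mentions L gives: h(X1) = h(h(h(T))).
Decompose h/1: X1 = h(h(T)).
Bind X1 := h(h(T)); no other remaining equation mentions X1.
Decompose app/2: a = a,  s(app(4,X2)) = s(app(4,app(unit,unit))).
Delete trivial equation a = a.
Decompose s/1: app(4,X2) = app(4,app(unit,unit)).
Decompose app/2: 4 = 4,  X2 = app(unit,unit).
Delete trivial equation 4 = 4.
Bind X2 := app(unit,unit); no other remaining equation mentions X2. Substituting into the earlier binding gives N := app(unit,unit).
Bind T := false. Substituting into the earlier bindings gives L := h(false), X1 := h(h(false)).
MGU = { N := app(unit,unit), L := h(false), X1 := h(h(false)), X2 := app(unit,unit), T := false }, so X1 := h(h(false)).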